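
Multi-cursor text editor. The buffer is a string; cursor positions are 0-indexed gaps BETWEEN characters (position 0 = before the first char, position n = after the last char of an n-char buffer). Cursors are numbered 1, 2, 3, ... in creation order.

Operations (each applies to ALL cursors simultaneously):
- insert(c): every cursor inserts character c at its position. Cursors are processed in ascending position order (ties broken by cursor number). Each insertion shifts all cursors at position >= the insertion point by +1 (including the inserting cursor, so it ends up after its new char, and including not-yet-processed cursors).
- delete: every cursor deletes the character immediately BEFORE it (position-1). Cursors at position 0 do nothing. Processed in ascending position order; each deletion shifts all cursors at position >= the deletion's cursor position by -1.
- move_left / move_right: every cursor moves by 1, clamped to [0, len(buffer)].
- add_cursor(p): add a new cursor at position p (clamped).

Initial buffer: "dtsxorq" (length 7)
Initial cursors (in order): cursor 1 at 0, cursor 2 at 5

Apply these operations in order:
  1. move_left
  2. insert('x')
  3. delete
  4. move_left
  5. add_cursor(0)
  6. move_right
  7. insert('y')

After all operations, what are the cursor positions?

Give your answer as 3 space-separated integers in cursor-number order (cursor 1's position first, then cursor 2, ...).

Answer: 3 7 3

Derivation:
After op 1 (move_left): buffer="dtsxorq" (len 7), cursors c1@0 c2@4, authorship .......
After op 2 (insert('x')): buffer="xdtsxxorq" (len 9), cursors c1@1 c2@6, authorship 1....2...
After op 3 (delete): buffer="dtsxorq" (len 7), cursors c1@0 c2@4, authorship .......
After op 4 (move_left): buffer="dtsxorq" (len 7), cursors c1@0 c2@3, authorship .......
After op 5 (add_cursor(0)): buffer="dtsxorq" (len 7), cursors c1@0 c3@0 c2@3, authorship .......
After op 6 (move_right): buffer="dtsxorq" (len 7), cursors c1@1 c3@1 c2@4, authorship .......
After op 7 (insert('y')): buffer="dyytsxyorq" (len 10), cursors c1@3 c3@3 c2@7, authorship .13...2...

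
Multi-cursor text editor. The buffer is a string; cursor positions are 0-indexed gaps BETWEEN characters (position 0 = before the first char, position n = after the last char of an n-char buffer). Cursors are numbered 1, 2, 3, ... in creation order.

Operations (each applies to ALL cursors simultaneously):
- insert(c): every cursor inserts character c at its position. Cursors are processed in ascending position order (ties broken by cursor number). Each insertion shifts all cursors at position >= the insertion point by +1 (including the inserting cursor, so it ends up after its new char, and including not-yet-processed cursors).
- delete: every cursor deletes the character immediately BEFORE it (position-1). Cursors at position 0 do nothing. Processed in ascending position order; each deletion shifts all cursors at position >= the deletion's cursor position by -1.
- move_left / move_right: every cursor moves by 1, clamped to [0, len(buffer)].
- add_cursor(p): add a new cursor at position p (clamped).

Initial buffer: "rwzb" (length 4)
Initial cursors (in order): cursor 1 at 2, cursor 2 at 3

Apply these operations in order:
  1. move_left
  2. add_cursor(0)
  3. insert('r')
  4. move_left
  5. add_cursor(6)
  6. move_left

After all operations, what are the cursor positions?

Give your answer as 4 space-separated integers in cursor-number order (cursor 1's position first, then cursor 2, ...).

Answer: 1 3 0 5

Derivation:
After op 1 (move_left): buffer="rwzb" (len 4), cursors c1@1 c2@2, authorship ....
After op 2 (add_cursor(0)): buffer="rwzb" (len 4), cursors c3@0 c1@1 c2@2, authorship ....
After op 3 (insert('r')): buffer="rrrwrzb" (len 7), cursors c3@1 c1@3 c2@5, authorship 3.1.2..
After op 4 (move_left): buffer="rrrwrzb" (len 7), cursors c3@0 c1@2 c2@4, authorship 3.1.2..
After op 5 (add_cursor(6)): buffer="rrrwrzb" (len 7), cursors c3@0 c1@2 c2@4 c4@6, authorship 3.1.2..
After op 6 (move_left): buffer="rrrwrzb" (len 7), cursors c3@0 c1@1 c2@3 c4@5, authorship 3.1.2..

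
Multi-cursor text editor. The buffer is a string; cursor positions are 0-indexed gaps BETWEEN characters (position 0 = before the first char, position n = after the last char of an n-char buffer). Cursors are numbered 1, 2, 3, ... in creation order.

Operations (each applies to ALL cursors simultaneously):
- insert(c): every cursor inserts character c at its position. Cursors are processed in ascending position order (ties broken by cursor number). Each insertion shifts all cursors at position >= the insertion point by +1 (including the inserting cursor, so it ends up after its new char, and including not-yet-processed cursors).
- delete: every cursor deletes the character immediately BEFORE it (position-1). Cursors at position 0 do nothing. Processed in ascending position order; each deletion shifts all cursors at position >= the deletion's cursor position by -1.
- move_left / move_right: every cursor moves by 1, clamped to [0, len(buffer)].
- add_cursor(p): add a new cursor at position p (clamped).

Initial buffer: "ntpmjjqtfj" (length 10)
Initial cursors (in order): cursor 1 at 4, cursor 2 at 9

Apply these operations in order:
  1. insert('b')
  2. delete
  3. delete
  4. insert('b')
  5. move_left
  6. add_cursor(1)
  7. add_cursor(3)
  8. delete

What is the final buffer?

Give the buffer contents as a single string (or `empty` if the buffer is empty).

After op 1 (insert('b')): buffer="ntpmbjjqtfbj" (len 12), cursors c1@5 c2@11, authorship ....1.....2.
After op 2 (delete): buffer="ntpmjjqtfj" (len 10), cursors c1@4 c2@9, authorship ..........
After op 3 (delete): buffer="ntpjjqtj" (len 8), cursors c1@3 c2@7, authorship ........
After op 4 (insert('b')): buffer="ntpbjjqtbj" (len 10), cursors c1@4 c2@9, authorship ...1....2.
After op 5 (move_left): buffer="ntpbjjqtbj" (len 10), cursors c1@3 c2@8, authorship ...1....2.
After op 6 (add_cursor(1)): buffer="ntpbjjqtbj" (len 10), cursors c3@1 c1@3 c2@8, authorship ...1....2.
After op 7 (add_cursor(3)): buffer="ntpbjjqtbj" (len 10), cursors c3@1 c1@3 c4@3 c2@8, authorship ...1....2.
After op 8 (delete): buffer="bjjqbj" (len 6), cursors c1@0 c3@0 c4@0 c2@4, authorship 1...2.

Answer: bjjqbj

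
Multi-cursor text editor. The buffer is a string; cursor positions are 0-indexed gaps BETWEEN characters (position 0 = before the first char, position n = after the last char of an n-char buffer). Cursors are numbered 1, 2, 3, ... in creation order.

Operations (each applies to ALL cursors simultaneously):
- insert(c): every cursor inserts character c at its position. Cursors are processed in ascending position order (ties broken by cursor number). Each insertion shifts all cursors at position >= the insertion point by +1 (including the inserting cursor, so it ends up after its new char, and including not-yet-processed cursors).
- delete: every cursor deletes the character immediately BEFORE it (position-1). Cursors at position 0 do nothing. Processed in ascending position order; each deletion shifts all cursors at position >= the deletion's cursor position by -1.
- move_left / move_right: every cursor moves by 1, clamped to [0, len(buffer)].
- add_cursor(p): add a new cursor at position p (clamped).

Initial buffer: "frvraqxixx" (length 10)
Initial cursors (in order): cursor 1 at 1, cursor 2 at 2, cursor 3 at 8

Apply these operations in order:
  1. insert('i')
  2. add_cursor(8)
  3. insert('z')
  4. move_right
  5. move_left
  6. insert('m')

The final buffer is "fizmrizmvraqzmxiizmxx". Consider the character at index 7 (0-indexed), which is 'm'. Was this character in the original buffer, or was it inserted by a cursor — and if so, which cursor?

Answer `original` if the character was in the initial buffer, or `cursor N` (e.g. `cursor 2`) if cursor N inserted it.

Answer: cursor 2

Derivation:
After op 1 (insert('i')): buffer="firivraqxiixx" (len 13), cursors c1@2 c2@4 c3@11, authorship .1.2......3..
After op 2 (add_cursor(8)): buffer="firivraqxiixx" (len 13), cursors c1@2 c2@4 c4@8 c3@11, authorship .1.2......3..
After op 3 (insert('z')): buffer="fizrizvraqzxiizxx" (len 17), cursors c1@3 c2@6 c4@11 c3@15, authorship .11.22....4..33..
After op 4 (move_right): buffer="fizrizvraqzxiizxx" (len 17), cursors c1@4 c2@7 c4@12 c3@16, authorship .11.22....4..33..
After op 5 (move_left): buffer="fizrizvraqzxiizxx" (len 17), cursors c1@3 c2@6 c4@11 c3@15, authorship .11.22....4..33..
After op 6 (insert('m')): buffer="fizmrizmvraqzmxiizmxx" (len 21), cursors c1@4 c2@8 c4@14 c3@19, authorship .111.222....44..333..
Authorship (.=original, N=cursor N): . 1 1 1 . 2 2 2 . . . . 4 4 . . 3 3 3 . .
Index 7: author = 2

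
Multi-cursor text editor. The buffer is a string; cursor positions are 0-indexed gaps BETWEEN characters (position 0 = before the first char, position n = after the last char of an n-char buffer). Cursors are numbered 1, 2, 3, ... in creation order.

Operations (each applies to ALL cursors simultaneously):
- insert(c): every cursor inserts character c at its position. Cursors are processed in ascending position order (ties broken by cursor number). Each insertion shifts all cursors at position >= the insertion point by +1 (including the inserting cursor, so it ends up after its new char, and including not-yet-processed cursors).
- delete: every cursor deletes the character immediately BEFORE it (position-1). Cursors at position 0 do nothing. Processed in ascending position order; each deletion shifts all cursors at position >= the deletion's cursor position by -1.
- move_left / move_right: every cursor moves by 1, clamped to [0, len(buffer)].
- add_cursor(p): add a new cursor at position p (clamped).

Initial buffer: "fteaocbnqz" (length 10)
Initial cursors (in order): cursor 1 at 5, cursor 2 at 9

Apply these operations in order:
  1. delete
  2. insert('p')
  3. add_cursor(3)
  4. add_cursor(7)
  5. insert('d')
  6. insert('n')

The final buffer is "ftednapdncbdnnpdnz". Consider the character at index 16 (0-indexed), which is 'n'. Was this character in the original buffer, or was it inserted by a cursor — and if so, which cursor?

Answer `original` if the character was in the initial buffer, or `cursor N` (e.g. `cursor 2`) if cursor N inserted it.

After op 1 (delete): buffer="fteacbnz" (len 8), cursors c1@4 c2@7, authorship ........
After op 2 (insert('p')): buffer="fteapcbnpz" (len 10), cursors c1@5 c2@9, authorship ....1...2.
After op 3 (add_cursor(3)): buffer="fteapcbnpz" (len 10), cursors c3@3 c1@5 c2@9, authorship ....1...2.
After op 4 (add_cursor(7)): buffer="fteapcbnpz" (len 10), cursors c3@3 c1@5 c4@7 c2@9, authorship ....1...2.
After op 5 (insert('d')): buffer="ftedapdcbdnpdz" (len 14), cursors c3@4 c1@7 c4@10 c2@13, authorship ...3.11..4.22.
After op 6 (insert('n')): buffer="ftednapdncbdnnpdnz" (len 18), cursors c3@5 c1@9 c4@13 c2@17, authorship ...33.111..44.222.
Authorship (.=original, N=cursor N): . . . 3 3 . 1 1 1 . . 4 4 . 2 2 2 .
Index 16: author = 2

Answer: cursor 2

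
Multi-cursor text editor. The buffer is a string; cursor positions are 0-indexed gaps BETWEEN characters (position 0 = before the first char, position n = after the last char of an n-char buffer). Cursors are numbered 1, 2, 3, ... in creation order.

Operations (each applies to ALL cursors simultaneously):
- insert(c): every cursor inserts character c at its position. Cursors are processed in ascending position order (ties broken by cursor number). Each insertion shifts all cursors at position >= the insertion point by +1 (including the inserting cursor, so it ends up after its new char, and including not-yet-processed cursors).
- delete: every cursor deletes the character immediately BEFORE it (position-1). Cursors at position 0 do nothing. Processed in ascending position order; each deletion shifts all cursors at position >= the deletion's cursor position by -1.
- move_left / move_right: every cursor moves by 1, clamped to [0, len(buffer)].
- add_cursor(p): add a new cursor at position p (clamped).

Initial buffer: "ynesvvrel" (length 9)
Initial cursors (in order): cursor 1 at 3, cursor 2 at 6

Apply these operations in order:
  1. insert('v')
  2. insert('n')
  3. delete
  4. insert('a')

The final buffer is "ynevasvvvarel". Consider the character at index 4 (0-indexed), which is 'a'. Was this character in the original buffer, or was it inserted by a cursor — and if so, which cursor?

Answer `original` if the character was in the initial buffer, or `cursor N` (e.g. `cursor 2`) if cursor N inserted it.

After op 1 (insert('v')): buffer="ynevsvvvrel" (len 11), cursors c1@4 c2@8, authorship ...1...2...
After op 2 (insert('n')): buffer="ynevnsvvvnrel" (len 13), cursors c1@5 c2@10, authorship ...11...22...
After op 3 (delete): buffer="ynevsvvvrel" (len 11), cursors c1@4 c2@8, authorship ...1...2...
After op 4 (insert('a')): buffer="ynevasvvvarel" (len 13), cursors c1@5 c2@10, authorship ...11...22...
Authorship (.=original, N=cursor N): . . . 1 1 . . . 2 2 . . .
Index 4: author = 1

Answer: cursor 1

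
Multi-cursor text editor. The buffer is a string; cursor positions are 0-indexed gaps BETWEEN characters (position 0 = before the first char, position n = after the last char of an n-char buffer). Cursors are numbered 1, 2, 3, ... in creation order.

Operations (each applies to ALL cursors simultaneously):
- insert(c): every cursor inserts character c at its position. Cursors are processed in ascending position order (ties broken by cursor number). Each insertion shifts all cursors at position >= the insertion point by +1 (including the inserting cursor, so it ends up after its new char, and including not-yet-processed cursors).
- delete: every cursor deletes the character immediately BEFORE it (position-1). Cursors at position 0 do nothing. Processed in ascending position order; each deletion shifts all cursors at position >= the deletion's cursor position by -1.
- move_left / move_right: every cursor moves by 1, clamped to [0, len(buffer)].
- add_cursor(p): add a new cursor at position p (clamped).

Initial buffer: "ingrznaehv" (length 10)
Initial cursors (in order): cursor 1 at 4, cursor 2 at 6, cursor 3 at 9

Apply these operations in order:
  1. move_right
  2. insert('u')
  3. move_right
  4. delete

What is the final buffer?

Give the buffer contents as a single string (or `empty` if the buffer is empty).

Answer: ingrzuauhv

Derivation:
After op 1 (move_right): buffer="ingrznaehv" (len 10), cursors c1@5 c2@7 c3@10, authorship ..........
After op 2 (insert('u')): buffer="ingrzunauehvu" (len 13), cursors c1@6 c2@9 c3@13, authorship .....1..2...3
After op 3 (move_right): buffer="ingrzunauehvu" (len 13), cursors c1@7 c2@10 c3@13, authorship .....1..2...3
After op 4 (delete): buffer="ingrzuauhv" (len 10), cursors c1@6 c2@8 c3@10, authorship .....1.2..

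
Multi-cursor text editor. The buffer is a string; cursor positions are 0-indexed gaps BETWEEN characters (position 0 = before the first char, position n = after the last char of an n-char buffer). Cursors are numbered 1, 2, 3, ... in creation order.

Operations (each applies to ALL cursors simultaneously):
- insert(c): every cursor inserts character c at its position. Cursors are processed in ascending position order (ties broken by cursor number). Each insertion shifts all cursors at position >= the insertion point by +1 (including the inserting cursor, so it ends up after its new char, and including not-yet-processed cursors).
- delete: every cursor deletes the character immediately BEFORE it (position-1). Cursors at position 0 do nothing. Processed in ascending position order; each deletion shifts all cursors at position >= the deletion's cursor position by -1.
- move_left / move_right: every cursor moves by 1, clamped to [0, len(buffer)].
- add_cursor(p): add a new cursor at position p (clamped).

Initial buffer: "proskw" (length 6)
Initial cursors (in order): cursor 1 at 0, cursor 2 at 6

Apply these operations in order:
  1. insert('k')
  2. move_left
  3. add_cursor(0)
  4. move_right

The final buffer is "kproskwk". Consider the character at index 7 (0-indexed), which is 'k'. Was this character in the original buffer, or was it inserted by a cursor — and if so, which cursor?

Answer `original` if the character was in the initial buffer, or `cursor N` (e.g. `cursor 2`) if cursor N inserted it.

After op 1 (insert('k')): buffer="kproskwk" (len 8), cursors c1@1 c2@8, authorship 1......2
After op 2 (move_left): buffer="kproskwk" (len 8), cursors c1@0 c2@7, authorship 1......2
After op 3 (add_cursor(0)): buffer="kproskwk" (len 8), cursors c1@0 c3@0 c2@7, authorship 1......2
After op 4 (move_right): buffer="kproskwk" (len 8), cursors c1@1 c3@1 c2@8, authorship 1......2
Authorship (.=original, N=cursor N): 1 . . . . . . 2
Index 7: author = 2

Answer: cursor 2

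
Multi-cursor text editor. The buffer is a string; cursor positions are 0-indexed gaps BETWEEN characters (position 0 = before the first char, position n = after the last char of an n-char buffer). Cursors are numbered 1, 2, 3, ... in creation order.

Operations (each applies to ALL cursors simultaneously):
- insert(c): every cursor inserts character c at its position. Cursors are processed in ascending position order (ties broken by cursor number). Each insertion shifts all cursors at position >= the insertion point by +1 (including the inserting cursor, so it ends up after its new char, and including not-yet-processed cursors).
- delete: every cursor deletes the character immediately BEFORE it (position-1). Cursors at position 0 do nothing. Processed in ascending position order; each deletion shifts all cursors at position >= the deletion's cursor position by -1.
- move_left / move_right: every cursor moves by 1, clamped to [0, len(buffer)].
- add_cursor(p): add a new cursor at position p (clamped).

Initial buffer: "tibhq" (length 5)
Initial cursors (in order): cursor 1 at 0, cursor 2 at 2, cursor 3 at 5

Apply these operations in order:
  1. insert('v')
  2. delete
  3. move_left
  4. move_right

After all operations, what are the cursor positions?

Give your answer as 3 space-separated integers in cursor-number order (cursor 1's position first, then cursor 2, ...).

Answer: 1 2 5

Derivation:
After op 1 (insert('v')): buffer="vtivbhqv" (len 8), cursors c1@1 c2@4 c3@8, authorship 1..2...3
After op 2 (delete): buffer="tibhq" (len 5), cursors c1@0 c2@2 c3@5, authorship .....
After op 3 (move_left): buffer="tibhq" (len 5), cursors c1@0 c2@1 c3@4, authorship .....
After op 4 (move_right): buffer="tibhq" (len 5), cursors c1@1 c2@2 c3@5, authorship .....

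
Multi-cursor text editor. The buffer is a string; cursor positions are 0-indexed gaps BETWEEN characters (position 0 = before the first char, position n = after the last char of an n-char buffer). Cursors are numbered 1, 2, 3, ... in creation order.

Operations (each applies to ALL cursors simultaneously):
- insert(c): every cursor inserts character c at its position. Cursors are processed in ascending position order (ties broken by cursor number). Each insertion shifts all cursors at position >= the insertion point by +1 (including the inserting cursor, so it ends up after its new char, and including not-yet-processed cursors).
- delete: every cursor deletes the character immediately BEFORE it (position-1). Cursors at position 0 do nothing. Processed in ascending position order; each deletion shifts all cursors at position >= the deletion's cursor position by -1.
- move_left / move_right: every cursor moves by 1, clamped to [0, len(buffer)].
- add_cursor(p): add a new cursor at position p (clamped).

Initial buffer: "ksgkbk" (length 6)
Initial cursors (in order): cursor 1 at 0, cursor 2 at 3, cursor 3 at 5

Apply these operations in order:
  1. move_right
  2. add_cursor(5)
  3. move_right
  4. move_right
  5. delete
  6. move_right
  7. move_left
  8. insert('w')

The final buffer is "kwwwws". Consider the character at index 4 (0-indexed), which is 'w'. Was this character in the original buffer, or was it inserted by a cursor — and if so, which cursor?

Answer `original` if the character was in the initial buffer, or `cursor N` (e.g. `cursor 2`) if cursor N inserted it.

Answer: cursor 4

Derivation:
After op 1 (move_right): buffer="ksgkbk" (len 6), cursors c1@1 c2@4 c3@6, authorship ......
After op 2 (add_cursor(5)): buffer="ksgkbk" (len 6), cursors c1@1 c2@4 c4@5 c3@6, authorship ......
After op 3 (move_right): buffer="ksgkbk" (len 6), cursors c1@2 c2@5 c3@6 c4@6, authorship ......
After op 4 (move_right): buffer="ksgkbk" (len 6), cursors c1@3 c2@6 c3@6 c4@6, authorship ......
After op 5 (delete): buffer="ks" (len 2), cursors c1@2 c2@2 c3@2 c4@2, authorship ..
After op 6 (move_right): buffer="ks" (len 2), cursors c1@2 c2@2 c3@2 c4@2, authorship ..
After op 7 (move_left): buffer="ks" (len 2), cursors c1@1 c2@1 c3@1 c4@1, authorship ..
After op 8 (insert('w')): buffer="kwwwws" (len 6), cursors c1@5 c2@5 c3@5 c4@5, authorship .1234.
Authorship (.=original, N=cursor N): . 1 2 3 4 .
Index 4: author = 4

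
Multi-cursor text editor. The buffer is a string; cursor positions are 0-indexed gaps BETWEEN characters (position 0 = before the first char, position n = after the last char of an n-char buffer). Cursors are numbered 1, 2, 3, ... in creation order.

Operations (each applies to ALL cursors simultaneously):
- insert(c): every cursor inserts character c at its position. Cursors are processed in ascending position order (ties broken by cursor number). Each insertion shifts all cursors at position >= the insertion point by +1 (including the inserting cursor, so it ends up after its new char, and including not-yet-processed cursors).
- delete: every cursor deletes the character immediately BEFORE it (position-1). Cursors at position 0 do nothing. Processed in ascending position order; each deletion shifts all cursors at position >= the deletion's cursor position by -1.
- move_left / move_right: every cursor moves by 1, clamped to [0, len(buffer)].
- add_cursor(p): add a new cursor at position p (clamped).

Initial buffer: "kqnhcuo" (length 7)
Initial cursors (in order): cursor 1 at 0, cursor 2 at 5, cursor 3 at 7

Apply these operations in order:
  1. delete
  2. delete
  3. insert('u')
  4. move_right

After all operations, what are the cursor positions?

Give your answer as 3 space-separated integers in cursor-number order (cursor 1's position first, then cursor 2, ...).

Answer: 2 6 6

Derivation:
After op 1 (delete): buffer="kqnhu" (len 5), cursors c1@0 c2@4 c3@5, authorship .....
After op 2 (delete): buffer="kqn" (len 3), cursors c1@0 c2@3 c3@3, authorship ...
After op 3 (insert('u')): buffer="ukqnuu" (len 6), cursors c1@1 c2@6 c3@6, authorship 1...23
After op 4 (move_right): buffer="ukqnuu" (len 6), cursors c1@2 c2@6 c3@6, authorship 1...23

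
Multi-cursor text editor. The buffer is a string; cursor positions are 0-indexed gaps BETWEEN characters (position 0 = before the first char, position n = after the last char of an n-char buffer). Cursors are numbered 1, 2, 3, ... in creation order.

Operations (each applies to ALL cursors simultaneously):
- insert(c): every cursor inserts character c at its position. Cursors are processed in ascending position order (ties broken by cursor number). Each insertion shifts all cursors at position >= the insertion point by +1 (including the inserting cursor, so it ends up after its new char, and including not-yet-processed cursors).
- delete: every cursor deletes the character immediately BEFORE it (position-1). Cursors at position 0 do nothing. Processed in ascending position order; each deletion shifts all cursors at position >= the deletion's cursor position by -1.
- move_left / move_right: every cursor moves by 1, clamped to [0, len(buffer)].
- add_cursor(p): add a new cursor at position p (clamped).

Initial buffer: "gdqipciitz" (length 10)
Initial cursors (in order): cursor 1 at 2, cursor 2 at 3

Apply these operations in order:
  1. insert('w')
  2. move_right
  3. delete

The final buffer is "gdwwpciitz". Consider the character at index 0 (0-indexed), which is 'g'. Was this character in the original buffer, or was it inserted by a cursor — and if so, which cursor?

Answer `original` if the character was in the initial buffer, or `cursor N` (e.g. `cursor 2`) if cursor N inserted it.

After op 1 (insert('w')): buffer="gdwqwipciitz" (len 12), cursors c1@3 c2@5, authorship ..1.2.......
After op 2 (move_right): buffer="gdwqwipciitz" (len 12), cursors c1@4 c2@6, authorship ..1.2.......
After op 3 (delete): buffer="gdwwpciitz" (len 10), cursors c1@3 c2@4, authorship ..12......
Authorship (.=original, N=cursor N): . . 1 2 . . . . . .
Index 0: author = original

Answer: original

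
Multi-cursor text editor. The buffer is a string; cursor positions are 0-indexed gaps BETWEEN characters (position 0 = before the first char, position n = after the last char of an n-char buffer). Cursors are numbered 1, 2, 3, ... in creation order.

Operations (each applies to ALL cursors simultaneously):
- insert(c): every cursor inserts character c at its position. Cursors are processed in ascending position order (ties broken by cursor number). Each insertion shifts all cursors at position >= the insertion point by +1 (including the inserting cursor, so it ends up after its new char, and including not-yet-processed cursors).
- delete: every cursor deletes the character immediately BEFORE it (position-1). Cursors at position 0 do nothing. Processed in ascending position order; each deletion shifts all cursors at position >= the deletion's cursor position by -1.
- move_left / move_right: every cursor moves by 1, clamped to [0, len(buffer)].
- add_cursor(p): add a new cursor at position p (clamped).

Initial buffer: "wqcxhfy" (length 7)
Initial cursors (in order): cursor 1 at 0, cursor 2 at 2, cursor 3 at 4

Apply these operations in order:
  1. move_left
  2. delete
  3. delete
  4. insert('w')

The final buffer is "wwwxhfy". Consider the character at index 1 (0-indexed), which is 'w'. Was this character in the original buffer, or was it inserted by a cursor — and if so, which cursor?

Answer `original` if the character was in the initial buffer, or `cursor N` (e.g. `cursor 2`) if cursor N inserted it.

After op 1 (move_left): buffer="wqcxhfy" (len 7), cursors c1@0 c2@1 c3@3, authorship .......
After op 2 (delete): buffer="qxhfy" (len 5), cursors c1@0 c2@0 c3@1, authorship .....
After op 3 (delete): buffer="xhfy" (len 4), cursors c1@0 c2@0 c3@0, authorship ....
After op 4 (insert('w')): buffer="wwwxhfy" (len 7), cursors c1@3 c2@3 c3@3, authorship 123....
Authorship (.=original, N=cursor N): 1 2 3 . . . .
Index 1: author = 2

Answer: cursor 2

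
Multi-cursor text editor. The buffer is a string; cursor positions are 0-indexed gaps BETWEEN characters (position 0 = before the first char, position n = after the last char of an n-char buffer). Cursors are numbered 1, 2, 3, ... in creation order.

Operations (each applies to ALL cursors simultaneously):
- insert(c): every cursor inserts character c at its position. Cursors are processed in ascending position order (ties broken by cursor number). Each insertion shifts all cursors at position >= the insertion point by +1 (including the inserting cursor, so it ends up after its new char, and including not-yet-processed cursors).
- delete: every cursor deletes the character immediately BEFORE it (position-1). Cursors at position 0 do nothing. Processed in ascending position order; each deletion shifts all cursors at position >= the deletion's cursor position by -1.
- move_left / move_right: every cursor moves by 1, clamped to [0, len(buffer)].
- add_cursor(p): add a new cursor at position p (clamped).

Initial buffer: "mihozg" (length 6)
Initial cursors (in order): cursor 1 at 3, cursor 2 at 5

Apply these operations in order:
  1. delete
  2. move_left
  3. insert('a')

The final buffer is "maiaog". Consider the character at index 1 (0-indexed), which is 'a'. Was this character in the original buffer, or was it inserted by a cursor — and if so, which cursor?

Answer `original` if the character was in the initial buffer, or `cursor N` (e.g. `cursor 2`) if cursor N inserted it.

Answer: cursor 1

Derivation:
After op 1 (delete): buffer="miog" (len 4), cursors c1@2 c2@3, authorship ....
After op 2 (move_left): buffer="miog" (len 4), cursors c1@1 c2@2, authorship ....
After op 3 (insert('a')): buffer="maiaog" (len 6), cursors c1@2 c2@4, authorship .1.2..
Authorship (.=original, N=cursor N): . 1 . 2 . .
Index 1: author = 1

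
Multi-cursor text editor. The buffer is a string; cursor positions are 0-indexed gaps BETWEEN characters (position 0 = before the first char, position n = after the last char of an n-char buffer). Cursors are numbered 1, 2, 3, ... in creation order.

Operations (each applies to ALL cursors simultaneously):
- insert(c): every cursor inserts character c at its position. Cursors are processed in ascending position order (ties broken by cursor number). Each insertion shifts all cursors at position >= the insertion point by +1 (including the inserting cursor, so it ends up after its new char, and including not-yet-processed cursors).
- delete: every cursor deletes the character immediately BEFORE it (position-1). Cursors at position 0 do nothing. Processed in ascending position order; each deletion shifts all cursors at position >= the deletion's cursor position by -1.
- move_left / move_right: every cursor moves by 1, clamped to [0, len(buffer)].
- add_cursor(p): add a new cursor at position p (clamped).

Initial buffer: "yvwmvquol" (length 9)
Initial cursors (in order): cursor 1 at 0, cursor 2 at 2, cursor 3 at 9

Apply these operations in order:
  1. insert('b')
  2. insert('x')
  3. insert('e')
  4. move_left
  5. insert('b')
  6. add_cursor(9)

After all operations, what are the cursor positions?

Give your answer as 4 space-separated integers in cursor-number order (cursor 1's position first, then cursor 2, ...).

Answer: 3 9 20 9

Derivation:
After op 1 (insert('b')): buffer="byvbwmvquolb" (len 12), cursors c1@1 c2@4 c3@12, authorship 1..2.......3
After op 2 (insert('x')): buffer="bxyvbxwmvquolbx" (len 15), cursors c1@2 c2@6 c3@15, authorship 11..22.......33
After op 3 (insert('e')): buffer="bxeyvbxewmvquolbxe" (len 18), cursors c1@3 c2@8 c3@18, authorship 111..222.......333
After op 4 (move_left): buffer="bxeyvbxewmvquolbxe" (len 18), cursors c1@2 c2@7 c3@17, authorship 111..222.......333
After op 5 (insert('b')): buffer="bxbeyvbxbewmvquolbxbe" (len 21), cursors c1@3 c2@9 c3@20, authorship 1111..2222.......3333
After op 6 (add_cursor(9)): buffer="bxbeyvbxbewmvquolbxbe" (len 21), cursors c1@3 c2@9 c4@9 c3@20, authorship 1111..2222.......3333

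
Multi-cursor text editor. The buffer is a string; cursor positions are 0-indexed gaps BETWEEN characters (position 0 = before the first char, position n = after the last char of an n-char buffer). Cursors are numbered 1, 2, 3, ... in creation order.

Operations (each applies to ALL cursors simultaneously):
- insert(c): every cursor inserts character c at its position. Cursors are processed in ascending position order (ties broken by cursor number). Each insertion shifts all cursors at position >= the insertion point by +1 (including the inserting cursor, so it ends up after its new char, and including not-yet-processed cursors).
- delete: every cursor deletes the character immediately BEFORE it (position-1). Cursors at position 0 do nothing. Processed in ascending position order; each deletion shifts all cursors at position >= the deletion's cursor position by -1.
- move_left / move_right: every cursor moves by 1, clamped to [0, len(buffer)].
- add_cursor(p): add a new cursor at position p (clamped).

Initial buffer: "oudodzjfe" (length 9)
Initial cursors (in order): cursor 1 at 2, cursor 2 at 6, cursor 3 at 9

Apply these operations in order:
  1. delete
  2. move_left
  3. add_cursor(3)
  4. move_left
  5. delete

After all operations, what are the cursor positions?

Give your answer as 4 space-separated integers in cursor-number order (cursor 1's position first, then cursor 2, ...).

Answer: 0 0 1 0

Derivation:
After op 1 (delete): buffer="ododjf" (len 6), cursors c1@1 c2@4 c3@6, authorship ......
After op 2 (move_left): buffer="ododjf" (len 6), cursors c1@0 c2@3 c3@5, authorship ......
After op 3 (add_cursor(3)): buffer="ododjf" (len 6), cursors c1@0 c2@3 c4@3 c3@5, authorship ......
After op 4 (move_left): buffer="ododjf" (len 6), cursors c1@0 c2@2 c4@2 c3@4, authorship ......
After op 5 (delete): buffer="ojf" (len 3), cursors c1@0 c2@0 c4@0 c3@1, authorship ...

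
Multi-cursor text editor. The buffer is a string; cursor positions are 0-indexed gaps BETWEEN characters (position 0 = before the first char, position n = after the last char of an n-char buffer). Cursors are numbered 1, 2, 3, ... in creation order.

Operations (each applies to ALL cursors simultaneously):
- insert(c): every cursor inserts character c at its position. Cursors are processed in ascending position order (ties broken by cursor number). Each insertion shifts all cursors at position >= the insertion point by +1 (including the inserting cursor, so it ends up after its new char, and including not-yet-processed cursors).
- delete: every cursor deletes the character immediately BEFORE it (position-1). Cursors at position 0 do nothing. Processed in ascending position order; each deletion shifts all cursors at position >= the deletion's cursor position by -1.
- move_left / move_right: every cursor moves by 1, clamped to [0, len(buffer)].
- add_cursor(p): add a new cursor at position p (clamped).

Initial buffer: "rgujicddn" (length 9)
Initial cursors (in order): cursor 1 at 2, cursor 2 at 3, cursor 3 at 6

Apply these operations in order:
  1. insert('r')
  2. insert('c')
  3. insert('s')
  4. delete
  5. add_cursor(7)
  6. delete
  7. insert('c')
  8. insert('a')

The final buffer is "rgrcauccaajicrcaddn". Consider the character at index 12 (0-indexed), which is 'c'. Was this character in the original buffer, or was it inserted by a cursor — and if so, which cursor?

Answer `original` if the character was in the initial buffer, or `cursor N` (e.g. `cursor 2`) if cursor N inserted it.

Answer: original

Derivation:
After op 1 (insert('r')): buffer="rgrurjicrddn" (len 12), cursors c1@3 c2@5 c3@9, authorship ..1.2...3...
After op 2 (insert('c')): buffer="rgrcurcjicrcddn" (len 15), cursors c1@4 c2@7 c3@12, authorship ..11.22...33...
After op 3 (insert('s')): buffer="rgrcsurcsjicrcsddn" (len 18), cursors c1@5 c2@9 c3@15, authorship ..111.222...333...
After op 4 (delete): buffer="rgrcurcjicrcddn" (len 15), cursors c1@4 c2@7 c3@12, authorship ..11.22...33...
After op 5 (add_cursor(7)): buffer="rgrcurcjicrcddn" (len 15), cursors c1@4 c2@7 c4@7 c3@12, authorship ..11.22...33...
After op 6 (delete): buffer="rgrujicrddn" (len 11), cursors c1@3 c2@4 c4@4 c3@8, authorship ..1....3...
After op 7 (insert('c')): buffer="rgrcuccjicrcddn" (len 15), cursors c1@4 c2@7 c4@7 c3@12, authorship ..11.24...33...
After op 8 (insert('a')): buffer="rgrcauccaajicrcaddn" (len 19), cursors c1@5 c2@10 c4@10 c3@16, authorship ..111.2424...333...
Authorship (.=original, N=cursor N): . . 1 1 1 . 2 4 2 4 . . . 3 3 3 . . .
Index 12: author = original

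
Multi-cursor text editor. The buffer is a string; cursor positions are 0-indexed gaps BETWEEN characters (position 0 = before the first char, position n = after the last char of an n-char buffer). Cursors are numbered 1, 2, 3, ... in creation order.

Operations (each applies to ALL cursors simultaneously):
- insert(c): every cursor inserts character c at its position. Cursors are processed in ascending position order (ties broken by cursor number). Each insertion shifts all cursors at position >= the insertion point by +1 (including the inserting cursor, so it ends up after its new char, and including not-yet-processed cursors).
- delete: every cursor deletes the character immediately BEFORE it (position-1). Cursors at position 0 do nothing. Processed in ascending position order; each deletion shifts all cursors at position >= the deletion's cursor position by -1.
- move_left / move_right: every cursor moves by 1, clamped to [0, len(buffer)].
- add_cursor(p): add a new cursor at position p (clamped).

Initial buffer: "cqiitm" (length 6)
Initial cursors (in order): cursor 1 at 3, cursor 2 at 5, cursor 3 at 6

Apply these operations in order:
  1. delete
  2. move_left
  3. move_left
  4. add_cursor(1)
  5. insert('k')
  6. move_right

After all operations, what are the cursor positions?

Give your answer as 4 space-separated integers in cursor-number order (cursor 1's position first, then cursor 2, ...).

Answer: 2 6 6 6

Derivation:
After op 1 (delete): buffer="cqi" (len 3), cursors c1@2 c2@3 c3@3, authorship ...
After op 2 (move_left): buffer="cqi" (len 3), cursors c1@1 c2@2 c3@2, authorship ...
After op 3 (move_left): buffer="cqi" (len 3), cursors c1@0 c2@1 c3@1, authorship ...
After op 4 (add_cursor(1)): buffer="cqi" (len 3), cursors c1@0 c2@1 c3@1 c4@1, authorship ...
After op 5 (insert('k')): buffer="kckkkqi" (len 7), cursors c1@1 c2@5 c3@5 c4@5, authorship 1.234..
After op 6 (move_right): buffer="kckkkqi" (len 7), cursors c1@2 c2@6 c3@6 c4@6, authorship 1.234..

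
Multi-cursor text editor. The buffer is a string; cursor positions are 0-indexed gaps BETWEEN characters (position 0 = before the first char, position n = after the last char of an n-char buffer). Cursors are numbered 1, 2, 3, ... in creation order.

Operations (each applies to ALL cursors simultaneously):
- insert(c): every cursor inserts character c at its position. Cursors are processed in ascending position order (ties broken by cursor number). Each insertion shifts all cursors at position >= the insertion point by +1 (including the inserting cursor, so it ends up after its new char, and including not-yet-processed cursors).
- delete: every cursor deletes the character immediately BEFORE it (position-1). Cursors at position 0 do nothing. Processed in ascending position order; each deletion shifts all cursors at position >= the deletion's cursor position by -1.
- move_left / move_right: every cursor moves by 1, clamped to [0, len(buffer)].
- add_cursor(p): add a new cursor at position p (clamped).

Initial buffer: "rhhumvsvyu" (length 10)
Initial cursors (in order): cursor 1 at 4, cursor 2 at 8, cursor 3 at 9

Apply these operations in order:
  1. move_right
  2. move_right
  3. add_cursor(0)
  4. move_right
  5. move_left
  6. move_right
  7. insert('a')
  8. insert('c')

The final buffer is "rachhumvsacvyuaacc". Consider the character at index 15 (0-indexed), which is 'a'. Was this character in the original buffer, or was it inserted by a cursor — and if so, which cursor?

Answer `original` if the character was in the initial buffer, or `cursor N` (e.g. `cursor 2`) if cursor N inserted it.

Answer: cursor 3

Derivation:
After op 1 (move_right): buffer="rhhumvsvyu" (len 10), cursors c1@5 c2@9 c3@10, authorship ..........
After op 2 (move_right): buffer="rhhumvsvyu" (len 10), cursors c1@6 c2@10 c3@10, authorship ..........
After op 3 (add_cursor(0)): buffer="rhhumvsvyu" (len 10), cursors c4@0 c1@6 c2@10 c3@10, authorship ..........
After op 4 (move_right): buffer="rhhumvsvyu" (len 10), cursors c4@1 c1@7 c2@10 c3@10, authorship ..........
After op 5 (move_left): buffer="rhhumvsvyu" (len 10), cursors c4@0 c1@6 c2@9 c3@9, authorship ..........
After op 6 (move_right): buffer="rhhumvsvyu" (len 10), cursors c4@1 c1@7 c2@10 c3@10, authorship ..........
After op 7 (insert('a')): buffer="rahhumvsavyuaa" (len 14), cursors c4@2 c1@9 c2@14 c3@14, authorship .4......1...23
After op 8 (insert('c')): buffer="rachhumvsacvyuaacc" (len 18), cursors c4@3 c1@11 c2@18 c3@18, authorship .44......11...2323
Authorship (.=original, N=cursor N): . 4 4 . . . . . . 1 1 . . . 2 3 2 3
Index 15: author = 3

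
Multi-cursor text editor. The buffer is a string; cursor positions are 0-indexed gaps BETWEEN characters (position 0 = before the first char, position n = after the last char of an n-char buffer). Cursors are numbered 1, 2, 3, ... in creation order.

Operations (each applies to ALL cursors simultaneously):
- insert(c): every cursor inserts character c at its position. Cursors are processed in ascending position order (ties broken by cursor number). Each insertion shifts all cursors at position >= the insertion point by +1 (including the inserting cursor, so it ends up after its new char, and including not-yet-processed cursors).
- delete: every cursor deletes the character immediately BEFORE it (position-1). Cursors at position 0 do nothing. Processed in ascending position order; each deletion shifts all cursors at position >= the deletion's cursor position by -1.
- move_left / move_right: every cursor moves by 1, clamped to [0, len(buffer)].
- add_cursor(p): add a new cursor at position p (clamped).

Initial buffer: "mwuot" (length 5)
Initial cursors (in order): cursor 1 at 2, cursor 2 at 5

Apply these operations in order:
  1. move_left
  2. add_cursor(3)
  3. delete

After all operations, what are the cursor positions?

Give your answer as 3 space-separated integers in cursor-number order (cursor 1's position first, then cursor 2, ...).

After op 1 (move_left): buffer="mwuot" (len 5), cursors c1@1 c2@4, authorship .....
After op 2 (add_cursor(3)): buffer="mwuot" (len 5), cursors c1@1 c3@3 c2@4, authorship .....
After op 3 (delete): buffer="wt" (len 2), cursors c1@0 c2@1 c3@1, authorship ..

Answer: 0 1 1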